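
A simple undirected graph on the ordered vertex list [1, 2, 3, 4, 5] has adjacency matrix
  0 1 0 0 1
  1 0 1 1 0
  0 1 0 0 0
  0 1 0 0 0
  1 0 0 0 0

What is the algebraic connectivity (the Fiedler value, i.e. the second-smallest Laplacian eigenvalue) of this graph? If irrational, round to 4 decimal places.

Reading degrees in the order [1, 2, 3, 4, 5] gives [2, 3, 1, 1, 1]; set D = diag(2, 3, 1, 1, 1) and form L = D - A. Computing the eigenvalues of L and sorting gives [0, 0.5188, 1, 2.3111, 4.1701]. The Fiedler value lambda_2 = 0.5188 is strictly positive, so the graph is connected. The eigenvalues sum to 8, which equals trace(L) = 2|E|. By the matrix-tree theorem the graph has (1/5) * product of the nonzero eigenvalues = 1 spanning tree.

0.5188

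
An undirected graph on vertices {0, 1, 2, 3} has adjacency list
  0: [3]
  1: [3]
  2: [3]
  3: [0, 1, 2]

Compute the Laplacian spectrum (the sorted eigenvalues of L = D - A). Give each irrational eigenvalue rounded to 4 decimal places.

[0, 1, 1, 4]

Reading degrees in the order [0, 1, 2, 3] gives [1, 1, 1, 3]; set D = diag(1, 1, 1, 3) and form L = D - A. The multiplicity of 0 as a Laplacian eigenvalue equals the number of connected components. The single zero eigenvalue shows the graph is connected. By the matrix-tree theorem the graph has (1/4) * product of the nonzero eigenvalues = 1 spanning tree.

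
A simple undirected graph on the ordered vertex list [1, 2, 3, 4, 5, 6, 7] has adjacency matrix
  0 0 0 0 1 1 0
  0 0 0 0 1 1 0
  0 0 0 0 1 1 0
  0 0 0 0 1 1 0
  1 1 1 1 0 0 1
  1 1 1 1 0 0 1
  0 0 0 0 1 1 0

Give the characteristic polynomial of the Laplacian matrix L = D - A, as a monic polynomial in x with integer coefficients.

With the vertex order [1, 2, 3, 4, 5, 6, 7], the degrees are [2, 2, 2, 2, 5, 5, 2], giving D = diag(2, 2, 2, 2, 5, 5, 2) and L = D - A. The eigenvalues of L are [0, 2, 2, 2, 2, 5, 7]; the characteristic polynomial is the product of (x - lambda_i), which multiplies out to x^7 - 20x^6 + 155x^5 - 600x^4 + 1240x^3 - 1312x^2 + 560x. The coefficient of x^6 equals -trace(L) = -20, matching the sum of degrees.

x^7 - 20x^6 + 155x^5 - 600x^4 + 1240x^3 - 1312x^2 + 560x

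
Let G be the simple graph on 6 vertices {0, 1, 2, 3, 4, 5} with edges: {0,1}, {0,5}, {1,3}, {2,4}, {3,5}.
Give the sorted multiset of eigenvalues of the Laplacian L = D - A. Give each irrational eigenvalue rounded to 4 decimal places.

Each diagonal entry of L is the vertex degree and each off-diagonal entry is -1 where an edge is present, 0 otherwise; in the order [0, 1, 2, 3, 4, 5] the diagonal is [2, 2, 1, 2, 1, 2]. Diagonalising L (or applying a numerical eigensolver to the 6x6 matrix) gives the spectrum above. The 2 zero eigenvalues correspond to the 2 connected components. The eigenvalues sum to 10, which equals trace(L) = 2|E|.

[0, 0, 2, 2, 2, 4]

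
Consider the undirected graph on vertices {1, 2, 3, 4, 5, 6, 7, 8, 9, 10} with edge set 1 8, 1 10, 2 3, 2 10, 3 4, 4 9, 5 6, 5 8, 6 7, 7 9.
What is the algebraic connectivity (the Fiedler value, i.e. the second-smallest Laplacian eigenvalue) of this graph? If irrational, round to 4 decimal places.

With the vertex order [1, 2, 3, 4, 5, 6, 7, 8, 9, 10], the degrees are [2, 2, 2, 2, 2, 2, 2, 2, 2, 2], giving D = diag(2, 2, 2, 2, 2, 2, 2, 2, 2, 2) and L = D - A. Computing the eigenvalues of L and sorting gives [0, 0.3820, 0.3820, 1.3820, 1.3820, 2.6180, 2.6180, 3.6180, 3.6180, 4]. The Fiedler value lambda_2 = 0.3820 is strictly positive, so the graph is connected. There is one zero in the spectrum, matching the 1 component.

0.3820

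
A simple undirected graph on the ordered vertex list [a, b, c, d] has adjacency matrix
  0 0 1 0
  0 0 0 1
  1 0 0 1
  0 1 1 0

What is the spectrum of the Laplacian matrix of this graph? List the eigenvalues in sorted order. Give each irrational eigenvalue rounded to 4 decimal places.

[0, 0.5858, 2, 3.4142]

Each diagonal entry of L is the vertex degree and each off-diagonal entry is -1 where an edge is present, 0 otherwise; in the order [a, b, c, d] the diagonal is [1, 1, 2, 2]. Since every row of L sums to 0, the all-ones vector is in the kernel and 0 is an eigenvalue. The single zero eigenvalue shows the graph is connected. There is one zero in the spectrum, matching the 1 component. The eigenvalues sum to 6, which equals trace(L) = 2|E|.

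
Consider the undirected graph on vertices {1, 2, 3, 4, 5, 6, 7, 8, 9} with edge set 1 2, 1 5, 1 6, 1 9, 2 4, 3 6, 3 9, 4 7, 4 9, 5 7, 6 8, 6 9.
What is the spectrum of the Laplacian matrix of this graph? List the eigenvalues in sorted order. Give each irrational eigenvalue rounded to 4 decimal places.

Reading degrees in the order [1, 2, 3, 4, 5, 6, 7, 8, 9] gives [4, 2, 2, 3, 2, 4, 2, 1, 4]; set D = diag(4, 2, 2, 3, 2, 4, 2, 1, 4) and form L = D - A. The multiplicity of 0 as a Laplacian eigenvalue equals the number of connected components. The single zero eigenvalue shows the graph is connected.

[0, 0.6029, 1.2162, 1.5421, 2.1752, 3.3650, 3.9844, 5.3485, 5.7656]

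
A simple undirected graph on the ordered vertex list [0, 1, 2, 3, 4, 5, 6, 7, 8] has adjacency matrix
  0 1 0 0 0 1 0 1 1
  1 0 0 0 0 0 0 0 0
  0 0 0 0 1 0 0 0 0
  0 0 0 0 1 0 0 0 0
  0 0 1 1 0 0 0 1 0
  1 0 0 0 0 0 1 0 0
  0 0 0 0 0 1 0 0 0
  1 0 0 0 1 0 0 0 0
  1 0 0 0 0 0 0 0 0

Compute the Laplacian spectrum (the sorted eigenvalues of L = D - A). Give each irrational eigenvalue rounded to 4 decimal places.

[0, 0.2043, 0.5405, 1, 1, 1.5989, 2.4425, 4.0170, 5.1969]

With the vertex order [0, 1, 2, 3, 4, 5, 6, 7, 8], the degrees are [4, 1, 1, 1, 3, 2, 1, 2, 1], giving D = diag(4, 1, 1, 1, 3, 2, 1, 2, 1) and L = D - A. Diagonalising L (or applying a numerical eigensolver to the 9x9 matrix) gives the spectrum above. The largest eigenvalue, 5.1969, is at most the vertex count 9.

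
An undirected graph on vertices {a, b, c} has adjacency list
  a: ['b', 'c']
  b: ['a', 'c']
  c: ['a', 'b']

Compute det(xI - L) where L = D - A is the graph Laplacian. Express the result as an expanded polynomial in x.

x^3 - 6x^2 + 9x

With the vertex order [a, b, c], the degrees are [2, 2, 2], giving D = diag(2, 2, 2) and L = D - A. Computing det(xI - L) by cofactor expansion (or equivalently via sum-over-permutations) gives x^3 - 6x^2 + 9x. The constant term is 0 because L is singular (the all-ones vector lies in its kernel). The eigenvalues sum to 6, which equals trace(L) = 2|E|. By the matrix-tree theorem the graph has (1/3) * product of the nonzero eigenvalues = 3 spanning trees.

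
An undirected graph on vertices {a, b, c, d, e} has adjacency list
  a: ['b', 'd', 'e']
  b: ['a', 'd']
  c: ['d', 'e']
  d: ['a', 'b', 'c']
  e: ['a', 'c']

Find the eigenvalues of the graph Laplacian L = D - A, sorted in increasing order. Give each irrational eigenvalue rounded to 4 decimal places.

Each diagonal entry of L is the vertex degree and each off-diagonal entry is -1 where an edge is present, 0 otherwise; in the order [a, b, c, d, e] the diagonal is [3, 2, 2, 3, 2]. The multiplicity of 0 as a Laplacian eigenvalue equals the number of connected components. The single zero eigenvalue shows the graph is connected. The eigenvalues sum to 12, which equals trace(L) = 2|E|. The largest eigenvalue, 4.6180, is at most the vertex count 5.

[0, 1.3820, 2.3820, 3.6180, 4.6180]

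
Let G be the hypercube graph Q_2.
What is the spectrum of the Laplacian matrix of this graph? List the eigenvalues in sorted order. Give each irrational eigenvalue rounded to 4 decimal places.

The graph has 4 vertices and degree multiset [2, 2, 2, 2]; D is the diagonal matrix of degrees and L = D - A. The multiplicity of 0 as a Laplacian eigenvalue equals the number of connected components. There is one zero in the spectrum, matching the 1 component.

[0, 2, 2, 4]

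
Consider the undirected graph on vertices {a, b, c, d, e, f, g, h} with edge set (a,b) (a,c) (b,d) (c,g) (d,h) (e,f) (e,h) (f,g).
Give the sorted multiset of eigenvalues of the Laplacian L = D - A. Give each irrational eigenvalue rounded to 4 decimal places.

[0, 0.5858, 0.5858, 2, 2, 3.4142, 3.4142, 4]

Each diagonal entry of L is the vertex degree and each off-diagonal entry is -1 where an edge is present, 0 otherwise; in the order [a, b, c, d, e, f, g, h] the diagonal is [2, 2, 2, 2, 2, 2, 2, 2]. L is symmetric positive semidefinite, so every eigenvalue is real and nonnegative. The single zero eigenvalue shows the graph is connected.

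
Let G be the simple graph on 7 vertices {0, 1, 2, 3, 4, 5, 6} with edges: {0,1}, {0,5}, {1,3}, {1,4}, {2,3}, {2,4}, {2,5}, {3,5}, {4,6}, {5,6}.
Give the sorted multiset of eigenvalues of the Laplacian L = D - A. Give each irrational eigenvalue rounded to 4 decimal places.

Each diagonal entry of L is the vertex degree and each off-diagonal entry is -1 where an edge is present, 0 otherwise; in the order [0, 1, 2, 3, 4, 5, 6] the diagonal is [2, 3, 3, 3, 3, 4, 2]. Diagonalising L (or applying a numerical eigensolver to the 7x7 matrix) gives the spectrum above. The largest eigenvalue, 5.4142, is at most the vertex count 7.

[0, 1.5188, 2, 2.5858, 3.3111, 5.1701, 5.4142]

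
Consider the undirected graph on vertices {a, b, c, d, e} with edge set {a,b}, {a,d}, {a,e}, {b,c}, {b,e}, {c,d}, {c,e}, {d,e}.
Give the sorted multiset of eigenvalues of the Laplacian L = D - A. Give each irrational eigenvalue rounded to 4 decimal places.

Each diagonal entry of L is the vertex degree and each off-diagonal entry is -1 where an edge is present, 0 otherwise; in the order [a, b, c, d, e] the diagonal is [3, 3, 3, 3, 4]. L is symmetric positive semidefinite, so every eigenvalue is real and nonnegative. The single zero eigenvalue shows the graph is connected. There is one zero in the spectrum, matching the 1 component.

[0, 3, 3, 5, 5]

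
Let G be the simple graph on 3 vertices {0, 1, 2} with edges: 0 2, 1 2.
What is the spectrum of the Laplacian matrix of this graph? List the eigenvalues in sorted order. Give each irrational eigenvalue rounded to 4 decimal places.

Each diagonal entry of L is the vertex degree and each off-diagonal entry is -1 where an edge is present, 0 otherwise; in the order [0, 1, 2] the diagonal is [1, 1, 2]. Diagonalising L (or applying a numerical eigensolver to the 3x3 matrix) gives the spectrum above. The single zero eigenvalue shows the graph is connected. There is one zero in the spectrum, matching the 1 component.

[0, 1, 3]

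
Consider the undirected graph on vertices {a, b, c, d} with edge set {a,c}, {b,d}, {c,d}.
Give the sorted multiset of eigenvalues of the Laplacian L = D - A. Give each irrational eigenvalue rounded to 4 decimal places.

With the vertex order [a, b, c, d], the degrees are [1, 1, 2, 2], giving D = diag(1, 1, 2, 2) and L = D - A. Diagonalising L (or applying a numerical eigensolver to the 4x4 matrix) gives the spectrum above. The single zero eigenvalue shows the graph is connected. The eigenvalues sum to 6, which equals trace(L) = 2|E|.

[0, 0.5858, 2, 3.4142]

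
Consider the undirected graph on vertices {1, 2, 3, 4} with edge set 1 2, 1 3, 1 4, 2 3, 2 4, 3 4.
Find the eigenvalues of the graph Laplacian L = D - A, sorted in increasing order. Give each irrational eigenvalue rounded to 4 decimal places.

[0, 4, 4, 4]

With the vertex order [1, 2, 3, 4], the degrees are [3, 3, 3, 3], giving D = diag(3, 3, 3, 3) and L = D - A. The multiplicity of 0 as a Laplacian eigenvalue equals the number of connected components. The single zero eigenvalue shows the graph is connected. There is one zero in the spectrum, matching the 1 component. By the matrix-tree theorem the graph has (1/4) * product of the nonzero eigenvalues = 16 spanning trees.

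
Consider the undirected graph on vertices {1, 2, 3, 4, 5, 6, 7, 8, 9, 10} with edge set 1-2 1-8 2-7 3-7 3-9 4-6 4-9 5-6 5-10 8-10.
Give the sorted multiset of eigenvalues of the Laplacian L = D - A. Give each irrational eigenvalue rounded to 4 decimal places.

Reading degrees in the order [1, 2, 3, 4, 5, 6, 7, 8, 9, 10] gives [2, 2, 2, 2, 2, 2, 2, 2, 2, 2]; set D = diag(2, 2, 2, 2, 2, 2, 2, 2, 2, 2) and form L = D - A. Since every row of L sums to 0, the all-ones vector is in the kernel and 0 is an eigenvalue.

[0, 0.3820, 0.3820, 1.3820, 1.3820, 2.6180, 2.6180, 3.6180, 3.6180, 4]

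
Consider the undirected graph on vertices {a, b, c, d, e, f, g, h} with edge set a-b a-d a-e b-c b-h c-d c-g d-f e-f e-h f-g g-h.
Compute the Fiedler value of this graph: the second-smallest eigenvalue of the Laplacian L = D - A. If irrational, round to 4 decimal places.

2

Each diagonal entry of L is the vertex degree and each off-diagonal entry is -1 where an edge is present, 0 otherwise; in the order [a, b, c, d, e, f, g, h] the diagonal is [3, 3, 3, 3, 3, 3, 3, 3]. Computing the eigenvalues of L and sorting gives [0, 2, 2, 2, 4, 4, 4, 6]. The Fiedler value lambda_2 = 2 is strictly positive, so the graph is connected. By the matrix-tree theorem the graph has (1/8) * product of the nonzero eigenvalues = 384 spanning trees. The eigenvalues sum to 24, which equals trace(L) = 2|E|.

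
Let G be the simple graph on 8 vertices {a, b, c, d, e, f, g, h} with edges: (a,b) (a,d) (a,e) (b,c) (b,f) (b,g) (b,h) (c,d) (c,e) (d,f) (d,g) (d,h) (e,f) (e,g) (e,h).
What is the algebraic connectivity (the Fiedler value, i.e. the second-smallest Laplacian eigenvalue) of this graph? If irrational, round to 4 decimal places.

Each diagonal entry of L is the vertex degree and each off-diagonal entry is -1 where an edge is present, 0 otherwise; in the order [a, b, c, d, e, f, g, h] the diagonal is [3, 5, 3, 5, 5, 3, 3, 3]. The smallest Laplacian eigenvalue is always 0. The next one, lambda_2 = 3, measures how hard the graph is to disconnect: larger values mean better connectivity. There is one zero in the spectrum, matching the 1 component.

3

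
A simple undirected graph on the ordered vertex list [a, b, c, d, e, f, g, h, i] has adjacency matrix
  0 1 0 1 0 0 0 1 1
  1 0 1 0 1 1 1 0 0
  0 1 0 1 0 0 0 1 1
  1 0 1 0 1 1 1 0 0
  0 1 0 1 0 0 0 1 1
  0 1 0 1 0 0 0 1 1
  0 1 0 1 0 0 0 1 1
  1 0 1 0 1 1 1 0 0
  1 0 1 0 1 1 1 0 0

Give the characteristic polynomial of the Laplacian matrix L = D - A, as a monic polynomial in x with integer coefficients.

Reading degrees in the order [a, b, c, d, e, f, g, h, i] gives [4, 5, 4, 5, 4, 4, 4, 5, 5]; set D = diag(4, 5, 4, 5, 4, 4, 4, 5, 5) and form L = D - A. The eigenvalues of L are [0, 4, 4, 4, 4, 5, 5, 5, 9]; the characteristic polynomial is the product of (x - lambda_i), which multiplies out to x^9 - 40x^8 + 690x^7 - 6720x^6 + 40485x^5 - 154704x^4 + 366560x^3 - 492800x^2 + 288000x. Since p(0) = det(-L) = 0, x divides p(x).

x^9 - 40x^8 + 690x^7 - 6720x^6 + 40485x^5 - 154704x^4 + 366560x^3 - 492800x^2 + 288000x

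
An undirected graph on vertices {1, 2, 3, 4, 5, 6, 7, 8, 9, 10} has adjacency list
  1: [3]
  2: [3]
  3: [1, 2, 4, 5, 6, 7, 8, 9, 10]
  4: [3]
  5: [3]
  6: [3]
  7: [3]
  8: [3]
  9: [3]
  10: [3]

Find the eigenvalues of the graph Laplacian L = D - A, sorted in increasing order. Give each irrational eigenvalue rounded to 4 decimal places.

Each diagonal entry of L is the vertex degree and each off-diagonal entry is -1 where an edge is present, 0 otherwise; in the order [1, 2, 3, 4, 5, 6, 7, 8, 9, 10] the diagonal is [1, 1, 9, 1, 1, 1, 1, 1, 1, 1]. The multiplicity of 0 as a Laplacian eigenvalue equals the number of connected components. The largest eigenvalue, 10, is at most the vertex count 10.

[0, 1, 1, 1, 1, 1, 1, 1, 1, 10]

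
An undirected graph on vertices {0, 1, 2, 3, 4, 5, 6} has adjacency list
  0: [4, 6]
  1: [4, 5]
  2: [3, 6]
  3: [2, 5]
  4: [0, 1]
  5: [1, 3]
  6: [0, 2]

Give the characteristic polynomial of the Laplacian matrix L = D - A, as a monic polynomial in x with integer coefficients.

Each diagonal entry of L is the vertex degree and each off-diagonal entry is -1 where an edge is present, 0 otherwise; in the order [0, 1, 2, 3, 4, 5, 6] the diagonal is [2, 2, 2, 2, 2, 2, 2]. Computing det(xI - L) by cofactor expansion (or equivalently via sum-over-permutations) gives x^7 - 14x^6 + 77x^5 - 210x^4 + 294x^3 - 196x^2 + 49x. The constant term is 0 because L is singular (the all-ones vector lies in its kernel). The largest eigenvalue, 3.8019, is at most the vertex count 7. By the matrix-tree theorem the graph has (1/7) * product of the nonzero eigenvalues = 7 spanning trees.

x^7 - 14x^6 + 77x^5 - 210x^4 + 294x^3 - 196x^2 + 49x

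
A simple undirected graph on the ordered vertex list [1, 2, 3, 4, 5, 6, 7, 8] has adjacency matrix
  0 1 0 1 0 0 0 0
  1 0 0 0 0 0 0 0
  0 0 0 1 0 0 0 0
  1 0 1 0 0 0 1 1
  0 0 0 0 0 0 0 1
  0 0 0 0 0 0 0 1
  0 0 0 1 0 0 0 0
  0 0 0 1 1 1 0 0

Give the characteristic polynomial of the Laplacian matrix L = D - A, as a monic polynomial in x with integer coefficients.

x^8 - 14x^7 + 74x^6 - 190x^5 + 255x^4 - 180x^3 + 62x^2 - 8x

With the vertex order [1, 2, 3, 4, 5, 6, 7, 8], the degrees are [2, 1, 1, 4, 1, 1, 1, 3], giving D = diag(2, 1, 1, 4, 1, 1, 1, 3) and L = D - A. Computing det(xI - L) by cofactor expansion (or equivalently via sum-over-permutations) gives x^8 - 14x^7 + 74x^6 - 190x^5 + 255x^4 - 180x^3 + 62x^2 - 8x. The constant term is 0 because L is singular (the all-ones vector lies in its kernel). There is one zero in the spectrum, matching the 1 component.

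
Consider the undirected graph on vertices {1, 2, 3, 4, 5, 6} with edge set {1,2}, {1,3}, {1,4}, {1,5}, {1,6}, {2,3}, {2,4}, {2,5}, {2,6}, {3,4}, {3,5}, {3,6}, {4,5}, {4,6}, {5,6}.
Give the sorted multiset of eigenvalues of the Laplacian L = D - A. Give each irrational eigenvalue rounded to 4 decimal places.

Reading degrees in the order [1, 2, 3, 4, 5, 6] gives [5, 5, 5, 5, 5, 5]; set D = diag(5, 5, 5, 5, 5, 5) and form L = D - A. Diagonalising L (or applying a numerical eigensolver to the 6x6 matrix) gives the spectrum above. The single zero eigenvalue shows the graph is connected. The largest eigenvalue, 6, is at most the vertex count 6. There is one zero in the spectrum, matching the 1 component.

[0, 6, 6, 6, 6, 6]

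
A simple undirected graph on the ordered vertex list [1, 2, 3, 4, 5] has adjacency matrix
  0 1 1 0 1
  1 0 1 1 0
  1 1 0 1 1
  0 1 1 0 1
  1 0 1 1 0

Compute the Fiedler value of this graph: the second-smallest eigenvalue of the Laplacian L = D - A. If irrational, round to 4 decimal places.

3

With the vertex order [1, 2, 3, 4, 5], the degrees are [3, 3, 4, 3, 3], giving D = diag(3, 3, 4, 3, 3) and L = D - A. Computing the eigenvalues of L and sorting gives [0, 3, 3, 5, 5]. The Fiedler value lambda_2 = 3 is strictly positive, so the graph is connected. The eigenvalues sum to 16, which equals trace(L) = 2|E|. The largest eigenvalue, 5, is at most the vertex count 5.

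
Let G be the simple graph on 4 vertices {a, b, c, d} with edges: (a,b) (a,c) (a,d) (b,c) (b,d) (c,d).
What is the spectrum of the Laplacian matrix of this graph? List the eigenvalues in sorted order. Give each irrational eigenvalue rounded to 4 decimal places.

[0, 4, 4, 4]

Each diagonal entry of L is the vertex degree and each off-diagonal entry is -1 where an edge is present, 0 otherwise; in the order [a, b, c, d] the diagonal is [3, 3, 3, 3]. Since every row of L sums to 0, the all-ones vector is in the kernel and 0 is an eigenvalue. The largest eigenvalue, 4, is at most the vertex count 4.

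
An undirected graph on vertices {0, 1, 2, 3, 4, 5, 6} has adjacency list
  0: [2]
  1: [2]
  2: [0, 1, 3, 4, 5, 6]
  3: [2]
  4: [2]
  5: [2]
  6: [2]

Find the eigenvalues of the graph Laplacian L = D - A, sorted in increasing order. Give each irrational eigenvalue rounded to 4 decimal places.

Reading degrees in the order [0, 1, 2, 3, 4, 5, 6] gives [1, 1, 6, 1, 1, 1, 1]; set D = diag(1, 1, 6, 1, 1, 1, 1) and form L = D - A. Since every row of L sums to 0, the all-ones vector is in the kernel and 0 is an eigenvalue. The single zero eigenvalue shows the graph is connected. The largest eigenvalue, 7, is at most the vertex count 7. There is one zero in the spectrum, matching the 1 component.

[0, 1, 1, 1, 1, 1, 7]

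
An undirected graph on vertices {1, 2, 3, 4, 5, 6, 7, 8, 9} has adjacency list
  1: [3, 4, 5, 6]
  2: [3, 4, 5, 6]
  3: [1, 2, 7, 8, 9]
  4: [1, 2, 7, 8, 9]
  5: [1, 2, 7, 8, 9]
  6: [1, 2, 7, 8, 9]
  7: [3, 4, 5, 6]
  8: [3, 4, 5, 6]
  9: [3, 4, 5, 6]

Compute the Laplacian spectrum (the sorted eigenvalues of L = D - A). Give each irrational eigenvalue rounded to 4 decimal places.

[0, 4, 4, 4, 4, 5, 5, 5, 9]

Each diagonal entry of L is the vertex degree and each off-diagonal entry is -1 where an edge is present, 0 otherwise; in the order [1, 2, 3, 4, 5, 6, 7, 8, 9] the diagonal is [4, 4, 5, 5, 5, 5, 4, 4, 4]. Diagonalising L (or applying a numerical eigensolver to the 9x9 matrix) gives the spectrum above. The largest eigenvalue, 9, is at most the vertex count 9.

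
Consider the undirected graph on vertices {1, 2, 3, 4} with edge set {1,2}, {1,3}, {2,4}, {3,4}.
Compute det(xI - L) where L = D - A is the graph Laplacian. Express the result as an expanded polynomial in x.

x^4 - 8x^3 + 20x^2 - 16x

Reading degrees in the order [1, 2, 3, 4] gives [2, 2, 2, 2]; set D = diag(2, 2, 2, 2) and form L = D - A. L has integer entries, so p(x) = det(xI - L) has integer coefficients. Expanding the determinant yields x^4 - 8x^3 + 20x^2 - 16x. Since p(0) = det(-L) = 0, x divides p(x). The largest eigenvalue, 4, is at most the vertex count 4.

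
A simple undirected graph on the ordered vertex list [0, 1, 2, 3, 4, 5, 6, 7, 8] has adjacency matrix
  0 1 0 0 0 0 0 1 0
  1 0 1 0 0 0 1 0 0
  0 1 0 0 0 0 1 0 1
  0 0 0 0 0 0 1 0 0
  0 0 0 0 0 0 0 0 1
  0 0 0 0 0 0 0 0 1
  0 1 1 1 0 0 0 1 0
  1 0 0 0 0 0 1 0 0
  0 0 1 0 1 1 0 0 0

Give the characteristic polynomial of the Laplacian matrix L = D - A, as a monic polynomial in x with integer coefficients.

Reading degrees in the order [0, 1, 2, 3, 4, 5, 6, 7, 8] gives [2, 3, 3, 1, 1, 1, 4, 2, 3]; set D = diag(2, 3, 3, 1, 1, 1, 4, 2, 3) and form L = D - A. Computing det(xI - L) by cofactor expansion (or equivalently via sum-over-permutations) gives x^9 - 20x^8 + 163x^7 - 700x^6 + 1713x^5 - 2414x^4 + 1882x^3 - 724x^2 + 99x. The constant term is 0 because L is singular (the all-ones vector lies in its kernel). There is one zero in the spectrum, matching the 1 component.

x^9 - 20x^8 + 163x^7 - 700x^6 + 1713x^5 - 2414x^4 + 1882x^3 - 724x^2 + 99x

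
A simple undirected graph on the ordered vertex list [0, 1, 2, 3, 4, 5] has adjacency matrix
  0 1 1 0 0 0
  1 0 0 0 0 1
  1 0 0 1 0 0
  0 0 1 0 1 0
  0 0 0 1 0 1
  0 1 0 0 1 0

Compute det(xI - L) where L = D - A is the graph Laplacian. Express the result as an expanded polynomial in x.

Reading degrees in the order [0, 1, 2, 3, 4, 5] gives [2, 2, 2, 2, 2, 2]; set D = diag(2, 2, 2, 2, 2, 2) and form L = D - A. Computing det(xI - L) by cofactor expansion (or equivalently via sum-over-permutations) gives x^6 - 12x^5 + 54x^4 - 112x^3 + 105x^2 - 36x. The coefficient of x^5 equals -trace(L) = -12, matching the sum of degrees. There is one zero in the spectrum, matching the 1 component.

x^6 - 12x^5 + 54x^4 - 112x^3 + 105x^2 - 36x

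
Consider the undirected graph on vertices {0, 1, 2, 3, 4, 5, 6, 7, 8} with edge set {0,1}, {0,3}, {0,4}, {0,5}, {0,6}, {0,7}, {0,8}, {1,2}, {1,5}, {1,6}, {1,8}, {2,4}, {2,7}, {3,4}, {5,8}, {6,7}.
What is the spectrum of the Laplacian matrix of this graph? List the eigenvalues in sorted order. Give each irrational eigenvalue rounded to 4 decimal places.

[0, 1.3418, 1.7521, 2.6135, 3.7529, 4, 4.2154, 6.1997, 8.1246]

Reading degrees in the order [0, 1, 2, 3, 4, 5, 6, 7, 8] gives [7, 5, 3, 2, 3, 3, 3, 3, 3]; set D = diag(7, 5, 3, 2, 3, 3, 3, 3, 3) and form L = D - A. Diagonalising L (or applying a numerical eigensolver to the 9x9 matrix) gives the spectrum above. The largest eigenvalue, 8.1246, is at most the vertex count 9. There is one zero in the spectrum, matching the 1 component.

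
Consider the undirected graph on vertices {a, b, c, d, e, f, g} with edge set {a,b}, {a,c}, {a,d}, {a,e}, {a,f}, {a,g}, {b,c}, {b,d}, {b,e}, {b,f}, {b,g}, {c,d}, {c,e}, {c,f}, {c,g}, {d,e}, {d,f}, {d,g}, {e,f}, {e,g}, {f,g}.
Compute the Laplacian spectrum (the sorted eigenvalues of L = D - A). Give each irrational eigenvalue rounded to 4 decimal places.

Reading degrees in the order [a, b, c, d, e, f, g] gives [6, 6, 6, 6, 6, 6, 6]; set D = diag(6, 6, 6, 6, 6, 6, 6) and form L = D - A. The multiplicity of 0 as a Laplacian eigenvalue equals the number of connected components. The single zero eigenvalue shows the graph is connected. By the matrix-tree theorem the graph has (1/7) * product of the nonzero eigenvalues = 16807 spanning trees.

[0, 7, 7, 7, 7, 7, 7]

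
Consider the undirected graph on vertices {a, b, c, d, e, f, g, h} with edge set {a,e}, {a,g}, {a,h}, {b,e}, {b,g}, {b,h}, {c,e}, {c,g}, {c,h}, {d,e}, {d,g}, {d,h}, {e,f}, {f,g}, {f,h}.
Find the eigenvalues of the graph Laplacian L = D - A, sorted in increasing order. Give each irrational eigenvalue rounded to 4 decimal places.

Reading degrees in the order [a, b, c, d, e, f, g, h] gives [3, 3, 3, 3, 5, 3, 5, 5]; set D = diag(3, 3, 3, 3, 5, 3, 5, 5) and form L = D - A. The multiplicity of 0 as a Laplacian eigenvalue equals the number of connected components. There is one zero in the spectrum, matching the 1 component. The eigenvalues sum to 30, which equals trace(L) = 2|E|.

[0, 3, 3, 3, 3, 5, 5, 8]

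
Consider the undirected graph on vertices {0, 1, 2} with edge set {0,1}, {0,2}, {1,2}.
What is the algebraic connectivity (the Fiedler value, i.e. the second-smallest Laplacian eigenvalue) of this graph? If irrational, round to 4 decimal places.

With the vertex order [0, 1, 2], the degrees are [2, 2, 2], giving D = diag(2, 2, 2) and L = D - A. The smallest Laplacian eigenvalue is always 0. The next one, lambda_2 = 3, measures how hard the graph is to disconnect: larger values mean better connectivity. By the matrix-tree theorem the graph has (1/3) * product of the nonzero eigenvalues = 3 spanning trees. The largest eigenvalue, 3, is at most the vertex count 3.

3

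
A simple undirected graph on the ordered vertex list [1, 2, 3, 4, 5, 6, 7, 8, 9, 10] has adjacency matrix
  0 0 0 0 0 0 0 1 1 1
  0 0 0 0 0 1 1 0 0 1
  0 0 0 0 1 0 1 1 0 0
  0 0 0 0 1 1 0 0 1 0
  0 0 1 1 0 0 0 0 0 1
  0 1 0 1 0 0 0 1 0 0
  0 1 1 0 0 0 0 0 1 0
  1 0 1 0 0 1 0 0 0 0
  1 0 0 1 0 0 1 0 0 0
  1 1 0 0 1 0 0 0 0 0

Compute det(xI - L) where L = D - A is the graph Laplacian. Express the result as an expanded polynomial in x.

x^10 - 30x^9 + 390x^8 - 2880x^7 + 13305x^6 - 39882x^5 + 77640x^4 - 94800x^3 + 66000x^2 - 20000x

Each diagonal entry of L is the vertex degree and each off-diagonal entry is -1 where an edge is present, 0 otherwise; in the order [1, 2, 3, 4, 5, 6, 7, 8, 9, 10] the diagonal is [3, 3, 3, 3, 3, 3, 3, 3, 3, 3]. Computing det(xI - L) by cofactor expansion (or equivalently via sum-over-permutations) gives x^10 - 30x^9 + 390x^8 - 2880x^7 + 13305x^6 - 39882x^5 + 77640x^4 - 94800x^3 + 66000x^2 - 20000x. The coefficient of x^9 equals -trace(L) = -30, matching the sum of degrees. By the matrix-tree theorem the graph has (1/10) * product of the nonzero eigenvalues = 2000 spanning trees. There is one zero in the spectrum, matching the 1 component.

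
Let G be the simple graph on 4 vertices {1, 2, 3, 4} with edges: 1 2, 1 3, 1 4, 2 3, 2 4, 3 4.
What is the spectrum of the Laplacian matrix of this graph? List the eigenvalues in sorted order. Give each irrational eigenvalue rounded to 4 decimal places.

With the vertex order [1, 2, 3, 4], the degrees are [3, 3, 3, 3], giving D = diag(3, 3, 3, 3) and L = D - A. L is symmetric positive semidefinite, so every eigenvalue is real and nonnegative. There is one zero in the spectrum, matching the 1 component.

[0, 4, 4, 4]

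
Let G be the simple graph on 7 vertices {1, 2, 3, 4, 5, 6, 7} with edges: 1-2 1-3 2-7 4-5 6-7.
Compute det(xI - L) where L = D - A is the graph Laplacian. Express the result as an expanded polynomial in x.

With the vertex order [1, 2, 3, 4, 5, 6, 7], the degrees are [2, 2, 1, 1, 1, 1, 2], giving D = diag(2, 2, 1, 1, 1, 1, 2) and L = D - A. Computing det(xI - L) by cofactor expansion (or equivalently via sum-over-permutations) gives x^7 - 10x^6 + 37x^5 - 62x^4 + 45x^3 - 10x^2. The constant term is 0 because L is singular (the all-ones vector lies in its kernel). The largest eigenvalue, 3.6180, is at most the vertex count 7.

x^7 - 10x^6 + 37x^5 - 62x^4 + 45x^3 - 10x^2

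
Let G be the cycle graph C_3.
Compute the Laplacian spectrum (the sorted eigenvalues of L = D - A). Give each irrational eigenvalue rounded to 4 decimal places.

The graph has 3 vertices and degree multiset [2, 2, 2]; D is the diagonal matrix of degrees and L = D - A. Since every row of L sums to 0, the all-ones vector is in the kernel and 0 is an eigenvalue.

[0, 3, 3]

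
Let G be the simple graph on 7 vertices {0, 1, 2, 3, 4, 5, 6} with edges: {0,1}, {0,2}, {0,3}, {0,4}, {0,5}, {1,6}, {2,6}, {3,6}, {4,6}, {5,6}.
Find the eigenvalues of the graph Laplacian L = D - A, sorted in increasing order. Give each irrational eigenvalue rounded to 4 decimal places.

[0, 2, 2, 2, 2, 5, 7]

Each diagonal entry of L is the vertex degree and each off-diagonal entry is -1 where an edge is present, 0 otherwise; in the order [0, 1, 2, 3, 4, 5, 6] the diagonal is [5, 2, 2, 2, 2, 2, 5]. The multiplicity of 0 as a Laplacian eigenvalue equals the number of connected components. The single zero eigenvalue shows the graph is connected.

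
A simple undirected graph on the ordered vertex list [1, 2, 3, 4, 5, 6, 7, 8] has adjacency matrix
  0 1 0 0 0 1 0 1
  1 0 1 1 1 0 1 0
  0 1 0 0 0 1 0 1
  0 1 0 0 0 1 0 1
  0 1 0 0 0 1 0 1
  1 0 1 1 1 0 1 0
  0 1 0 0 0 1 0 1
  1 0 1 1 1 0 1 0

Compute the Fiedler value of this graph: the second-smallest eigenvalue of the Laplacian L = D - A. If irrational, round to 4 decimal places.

With the vertex order [1, 2, 3, 4, 5, 6, 7, 8], the degrees are [3, 5, 3, 3, 3, 5, 3, 5], giving D = diag(3, 5, 3, 3, 3, 5, 3, 5) and L = D - A. Computing the eigenvalues of L and sorting gives [0, 3, 3, 3, 3, 5, 5, 8]. The Fiedler value lambda_2 = 3 is strictly positive, so the graph is connected. The largest eigenvalue, 8, is at most the vertex count 8.

3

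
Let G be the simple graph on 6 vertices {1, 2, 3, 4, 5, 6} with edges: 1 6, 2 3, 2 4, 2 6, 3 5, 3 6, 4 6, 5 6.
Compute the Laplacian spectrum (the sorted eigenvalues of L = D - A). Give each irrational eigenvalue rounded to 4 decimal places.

[0, 1, 1.5858, 3, 4.4142, 6]

Reading degrees in the order [1, 2, 3, 4, 5, 6] gives [1, 3, 3, 2, 2, 5]; set D = diag(1, 3, 3, 2, 2, 5) and form L = D - A. The multiplicity of 0 as a Laplacian eigenvalue equals the number of connected components. There is one zero in the spectrum, matching the 1 component.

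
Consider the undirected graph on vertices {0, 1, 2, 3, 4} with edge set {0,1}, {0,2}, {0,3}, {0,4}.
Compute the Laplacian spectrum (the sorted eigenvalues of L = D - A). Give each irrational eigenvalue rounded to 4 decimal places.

With the vertex order [0, 1, 2, 3, 4], the degrees are [4, 1, 1, 1, 1], giving D = diag(4, 1, 1, 1, 1) and L = D - A. L is symmetric positive semidefinite, so every eigenvalue is real and nonnegative. By the matrix-tree theorem the graph has (1/5) * product of the nonzero eigenvalues = 1 spanning tree.

[0, 1, 1, 1, 5]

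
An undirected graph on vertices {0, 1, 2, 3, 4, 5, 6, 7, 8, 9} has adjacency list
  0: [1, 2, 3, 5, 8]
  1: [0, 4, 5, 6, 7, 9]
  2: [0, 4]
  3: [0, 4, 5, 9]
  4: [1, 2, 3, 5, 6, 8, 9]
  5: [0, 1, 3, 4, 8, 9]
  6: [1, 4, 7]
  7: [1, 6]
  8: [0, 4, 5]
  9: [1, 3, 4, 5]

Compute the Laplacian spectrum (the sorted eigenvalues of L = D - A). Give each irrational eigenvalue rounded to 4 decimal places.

Each diagonal entry of L is the vertex degree and each off-diagonal entry is -1 where an edge is present, 0 otherwise; in the order [0, 1, 2, 3, 4, 5, 6, 7, 8, 9] the diagonal is [5, 6, 2, 4, 7, 6, 3, 2, 3, 4]. The multiplicity of 0 as a Laplacian eigenvalue equals the number of connected components.

[0, 1.2104, 2.0124, 2.9083, 3.4696, 4.5642, 5.2710, 6.6641, 7.4220, 8.4781]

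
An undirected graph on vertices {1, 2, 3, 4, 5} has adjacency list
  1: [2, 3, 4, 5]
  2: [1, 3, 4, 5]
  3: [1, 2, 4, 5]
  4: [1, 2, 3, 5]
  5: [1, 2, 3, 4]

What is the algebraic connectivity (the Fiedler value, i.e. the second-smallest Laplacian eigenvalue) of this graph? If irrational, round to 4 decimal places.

5

Reading degrees in the order [1, 2, 3, 4, 5] gives [4, 4, 4, 4, 4]; set D = diag(4, 4, 4, 4, 4) and form L = D - A. The sorted Laplacian eigenvalues are [0, 5, 5, 5, 5]; the algebraic connectivity is the second entry, 5. The largest eigenvalue, 5, is at most the vertex count 5. There is one zero in the spectrum, matching the 1 component.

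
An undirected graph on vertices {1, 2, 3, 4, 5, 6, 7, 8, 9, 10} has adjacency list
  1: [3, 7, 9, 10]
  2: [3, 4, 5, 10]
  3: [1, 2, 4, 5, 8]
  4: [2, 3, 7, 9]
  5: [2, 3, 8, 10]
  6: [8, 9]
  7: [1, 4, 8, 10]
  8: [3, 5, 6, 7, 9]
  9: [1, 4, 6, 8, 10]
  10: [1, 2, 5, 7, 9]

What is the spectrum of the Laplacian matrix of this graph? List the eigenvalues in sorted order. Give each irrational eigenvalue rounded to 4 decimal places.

Each diagonal entry of L is the vertex degree and each off-diagonal entry is -1 where an edge is present, 0 otherwise; in the order [1, 2, 3, 4, 5, 6, 7, 8, 9, 10] the diagonal is [4, 4, 5, 4, 4, 2, 4, 5, 5, 5]. The multiplicity of 0 as a Laplacian eigenvalue equals the number of connected components. The eigenvalues sum to 42, which equals trace(L) = 2|E|. The largest eigenvalue, 7.7062, is at most the vertex count 10.

[0, 1.6071, 2.7908, 3.5406, 4.1639, 4.4604, 5, 5.8993, 6.8317, 7.7062]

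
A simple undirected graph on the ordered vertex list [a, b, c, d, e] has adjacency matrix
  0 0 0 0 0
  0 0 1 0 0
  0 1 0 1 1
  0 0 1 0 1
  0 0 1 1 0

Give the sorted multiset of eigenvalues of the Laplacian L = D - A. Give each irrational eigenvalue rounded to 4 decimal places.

[0, 0, 1, 3, 4]

Each diagonal entry of L is the vertex degree and each off-diagonal entry is -1 where an edge is present, 0 otherwise; in the order [a, b, c, d, e] the diagonal is [0, 1, 3, 2, 2]. The multiplicity of 0 as a Laplacian eigenvalue equals the number of connected components. The 2 zero eigenvalues correspond to the 2 connected components. The eigenvalues sum to 8, which equals trace(L) = 2|E|.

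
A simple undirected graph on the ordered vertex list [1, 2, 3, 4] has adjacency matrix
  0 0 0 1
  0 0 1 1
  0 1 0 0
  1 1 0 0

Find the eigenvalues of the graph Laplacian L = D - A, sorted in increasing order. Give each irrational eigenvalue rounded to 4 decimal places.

[0, 0.5858, 2, 3.4142]

Each diagonal entry of L is the vertex degree and each off-diagonal entry is -1 where an edge is present, 0 otherwise; in the order [1, 2, 3, 4] the diagonal is [1, 2, 1, 2]. L is symmetric positive semidefinite, so every eigenvalue is real and nonnegative. The single zero eigenvalue shows the graph is connected.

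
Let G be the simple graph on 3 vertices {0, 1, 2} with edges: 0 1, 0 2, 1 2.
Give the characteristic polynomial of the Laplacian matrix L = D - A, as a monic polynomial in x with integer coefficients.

Reading degrees in the order [0, 1, 2] gives [2, 2, 2]; set D = diag(2, 2, 2) and form L = D - A. The eigenvalues of L are [0, 3, 3]; the characteristic polynomial is the product of (x - lambda_i), which multiplies out to x^3 - 6x^2 + 9x. Since p(0) = det(-L) = 0, x divides p(x). The largest eigenvalue, 3, is at most the vertex count 3. The eigenvalues sum to 6, which equals trace(L) = 2|E|.

x^3 - 6x^2 + 9x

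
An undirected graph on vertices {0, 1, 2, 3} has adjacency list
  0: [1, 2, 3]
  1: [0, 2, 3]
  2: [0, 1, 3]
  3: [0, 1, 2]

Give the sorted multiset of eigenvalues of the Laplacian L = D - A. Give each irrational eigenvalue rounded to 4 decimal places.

Each diagonal entry of L is the vertex degree and each off-diagonal entry is -1 where an edge is present, 0 otherwise; in the order [0, 1, 2, 3] the diagonal is [3, 3, 3, 3]. Diagonalising L (or applying a numerical eigensolver to the 4x4 matrix) gives the spectrum above. The single zero eigenvalue shows the graph is connected. There is one zero in the spectrum, matching the 1 component.

[0, 4, 4, 4]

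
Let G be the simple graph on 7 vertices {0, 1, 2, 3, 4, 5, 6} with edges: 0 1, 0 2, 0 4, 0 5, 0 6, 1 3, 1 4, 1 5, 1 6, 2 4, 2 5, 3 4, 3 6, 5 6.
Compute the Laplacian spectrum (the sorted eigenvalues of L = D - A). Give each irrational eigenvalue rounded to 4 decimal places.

[0, 2.3489, 3.1981, 4.5550, 5.2739, 6.2470, 6.3772]

Each diagonal entry of L is the vertex degree and each off-diagonal entry is -1 where an edge is present, 0 otherwise; in the order [0, 1, 2, 3, 4, 5, 6] the diagonal is [5, 5, 3, 3, 4, 4, 4]. L is symmetric positive semidefinite, so every eigenvalue is real and nonnegative. The single zero eigenvalue shows the graph is connected. The largest eigenvalue, 6.3772, is at most the vertex count 7. There is one zero in the spectrum, matching the 1 component.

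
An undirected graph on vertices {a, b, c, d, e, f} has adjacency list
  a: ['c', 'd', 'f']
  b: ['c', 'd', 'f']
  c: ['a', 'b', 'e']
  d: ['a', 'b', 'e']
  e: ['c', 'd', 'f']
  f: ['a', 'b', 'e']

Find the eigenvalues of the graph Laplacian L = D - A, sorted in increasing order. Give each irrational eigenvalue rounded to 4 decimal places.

[0, 3, 3, 3, 3, 6]

With the vertex order [a, b, c, d, e, f], the degrees are [3, 3, 3, 3, 3, 3], giving D = diag(3, 3, 3, 3, 3, 3) and L = D - A. Since every row of L sums to 0, the all-ones vector is in the kernel and 0 is an eigenvalue. The single zero eigenvalue shows the graph is connected. There is one zero in the spectrum, matching the 1 component. The largest eigenvalue, 6, is at most the vertex count 6.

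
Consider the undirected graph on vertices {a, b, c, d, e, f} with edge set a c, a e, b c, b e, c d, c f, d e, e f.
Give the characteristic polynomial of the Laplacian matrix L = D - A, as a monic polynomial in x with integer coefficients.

x^6 - 16x^5 + 96x^4 - 272x^3 + 368x^2 - 192x

Reading degrees in the order [a, b, c, d, e, f] gives [2, 2, 4, 2, 4, 2]; set D = diag(2, 2, 4, 2, 4, 2) and form L = D - A. The eigenvalues of L are [0, 2, 2, 2, 4, 6]; the characteristic polynomial is the product of (x - lambda_i), which multiplies out to x^6 - 16x^5 + 96x^4 - 272x^3 + 368x^2 - 192x. The constant term is 0 because L is singular (the all-ones vector lies in its kernel). The largest eigenvalue, 6, is at most the vertex count 6. By the matrix-tree theorem the graph has (1/6) * product of the nonzero eigenvalues = 32 spanning trees.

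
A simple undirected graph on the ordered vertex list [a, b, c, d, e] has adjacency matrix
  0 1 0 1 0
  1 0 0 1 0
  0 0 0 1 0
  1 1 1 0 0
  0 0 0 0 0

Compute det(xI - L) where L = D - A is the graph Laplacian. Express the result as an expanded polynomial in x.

Each diagonal entry of L is the vertex degree and each off-diagonal entry is -1 where an edge is present, 0 otherwise; in the order [a, b, c, d, e] the diagonal is [2, 2, 1, 3, 0]. The eigenvalues of L are [0, 0, 1, 3, 4]; the characteristic polynomial is the product of (x - lambda_i), which multiplies out to x^5 - 8x^4 + 19x^3 - 12x^2. Since p(0) = det(-L) = 0, x divides p(x). The largest eigenvalue, 4, is at most the vertex count 5. The eigenvalues sum to 8, which equals trace(L) = 2|E|.

x^5 - 8x^4 + 19x^3 - 12x^2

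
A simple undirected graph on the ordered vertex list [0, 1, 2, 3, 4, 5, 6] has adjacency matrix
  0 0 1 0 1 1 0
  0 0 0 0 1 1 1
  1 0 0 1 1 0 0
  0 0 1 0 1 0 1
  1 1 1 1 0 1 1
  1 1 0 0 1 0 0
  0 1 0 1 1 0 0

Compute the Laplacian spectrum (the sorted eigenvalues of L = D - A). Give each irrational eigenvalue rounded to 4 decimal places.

Reading degrees in the order [0, 1, 2, 3, 4, 5, 6] gives [3, 3, 3, 3, 6, 3, 3]; set D = diag(3, 3, 3, 3, 6, 3, 3) and form L = D - A. The multiplicity of 0 as a Laplacian eigenvalue equals the number of connected components. There is one zero in the spectrum, matching the 1 component.

[0, 2, 2, 4, 4, 5, 7]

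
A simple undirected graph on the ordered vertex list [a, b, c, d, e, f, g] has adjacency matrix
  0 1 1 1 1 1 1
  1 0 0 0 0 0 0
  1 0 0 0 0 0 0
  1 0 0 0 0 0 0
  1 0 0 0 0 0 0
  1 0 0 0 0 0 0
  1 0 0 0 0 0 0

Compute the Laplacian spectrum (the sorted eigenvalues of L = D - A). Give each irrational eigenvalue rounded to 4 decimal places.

[0, 1, 1, 1, 1, 1, 7]

Each diagonal entry of L is the vertex degree and each off-diagonal entry is -1 where an edge is present, 0 otherwise; in the order [a, b, c, d, e, f, g] the diagonal is [6, 1, 1, 1, 1, 1, 1]. L is symmetric positive semidefinite, so every eigenvalue is real and nonnegative. The single zero eigenvalue shows the graph is connected. By the matrix-tree theorem the graph has (1/7) * product of the nonzero eigenvalues = 1 spanning tree.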